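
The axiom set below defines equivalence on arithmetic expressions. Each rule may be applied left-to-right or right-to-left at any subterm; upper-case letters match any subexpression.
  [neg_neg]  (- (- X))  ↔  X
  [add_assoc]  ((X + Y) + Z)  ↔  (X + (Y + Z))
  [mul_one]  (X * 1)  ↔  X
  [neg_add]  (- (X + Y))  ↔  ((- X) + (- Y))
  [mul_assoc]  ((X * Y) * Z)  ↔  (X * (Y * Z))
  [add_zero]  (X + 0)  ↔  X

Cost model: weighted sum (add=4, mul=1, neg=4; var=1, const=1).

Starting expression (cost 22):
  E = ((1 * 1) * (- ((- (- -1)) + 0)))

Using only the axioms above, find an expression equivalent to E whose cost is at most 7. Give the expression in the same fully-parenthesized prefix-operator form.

(1 * (- -1))   [cost 7]

(1) (1 * 1)  =[mul_one →]=  1    ⊢ (1 * (- ((- (- -1)) + 0)))
(2) ((- (- -1)) + 0)  =[add_zero →]=  (- (- -1))    ⊢ (1 * (- (- (- -1))))
(3) (- (- (- -1)))  =[neg_neg →]=  (- -1)    ⊢ cost 7, within 7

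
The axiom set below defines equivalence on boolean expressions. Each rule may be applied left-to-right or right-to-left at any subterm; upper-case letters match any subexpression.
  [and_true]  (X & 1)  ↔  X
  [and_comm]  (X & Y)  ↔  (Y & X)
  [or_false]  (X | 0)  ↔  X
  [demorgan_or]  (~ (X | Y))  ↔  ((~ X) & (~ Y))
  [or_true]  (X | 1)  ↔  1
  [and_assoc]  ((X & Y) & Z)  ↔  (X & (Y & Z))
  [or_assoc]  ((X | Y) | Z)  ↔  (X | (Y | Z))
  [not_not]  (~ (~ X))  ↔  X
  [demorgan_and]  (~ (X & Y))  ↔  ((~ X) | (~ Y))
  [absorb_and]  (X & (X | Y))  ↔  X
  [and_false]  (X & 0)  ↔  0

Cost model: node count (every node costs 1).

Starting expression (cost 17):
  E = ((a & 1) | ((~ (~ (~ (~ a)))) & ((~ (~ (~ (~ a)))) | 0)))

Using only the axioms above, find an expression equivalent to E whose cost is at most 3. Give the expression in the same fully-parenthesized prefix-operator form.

(a | a)   [cost 3]

1. [absorb_and →] ((~ (~ (~ (~ a)))) & ((~ (~ (~ (~ a)))) | 0))  →  (~ (~ (~ (~ a))));  E = ((a & 1) | (~ (~ (~ (~ a)))))
2. [not_not →] (~ (~ (~ a)))  →  (~ a);  E = ((a & 1) | (~ (~ a)))
3. [and_true →] (a & 1)  →  a;  E = (a | (~ (~ a)))
4. [not_not →] (~ (~ a))  →  a;  cost 3 ≤ 3, done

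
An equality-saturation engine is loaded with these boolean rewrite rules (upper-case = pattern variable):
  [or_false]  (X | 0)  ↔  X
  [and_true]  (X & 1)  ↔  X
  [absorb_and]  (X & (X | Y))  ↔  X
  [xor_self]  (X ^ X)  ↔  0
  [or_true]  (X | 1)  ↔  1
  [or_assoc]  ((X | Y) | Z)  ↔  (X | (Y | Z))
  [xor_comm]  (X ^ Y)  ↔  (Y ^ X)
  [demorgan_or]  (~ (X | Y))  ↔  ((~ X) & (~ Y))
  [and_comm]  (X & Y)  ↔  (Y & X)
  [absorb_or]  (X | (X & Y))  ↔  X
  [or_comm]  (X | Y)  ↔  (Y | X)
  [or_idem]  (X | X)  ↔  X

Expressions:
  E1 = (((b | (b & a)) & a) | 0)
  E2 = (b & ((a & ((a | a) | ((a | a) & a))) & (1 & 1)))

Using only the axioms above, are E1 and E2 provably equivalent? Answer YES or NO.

YES

step 1: absorb_or (→) rewrites (b | (b & a)) into b, now ((b & a) | 0)
step 2: or_false (→) rewrites ((b & a) | 0) into (b & a)
step 3: and_true (←) rewrites a into (a & 1), now (b & (a & 1))
step 4: absorb_and (←) rewrites a into (a & (a | a)), now (b & ((a & (a | a)) & 1))
step 5: and_true (←) rewrites 1 into (1 & 1), now (b & ((a & (a | a)) & (1 & 1)))
step 6: absorb_or (←) rewrites (a | a) into ((a | a) | ((a | a) & a)), which is E2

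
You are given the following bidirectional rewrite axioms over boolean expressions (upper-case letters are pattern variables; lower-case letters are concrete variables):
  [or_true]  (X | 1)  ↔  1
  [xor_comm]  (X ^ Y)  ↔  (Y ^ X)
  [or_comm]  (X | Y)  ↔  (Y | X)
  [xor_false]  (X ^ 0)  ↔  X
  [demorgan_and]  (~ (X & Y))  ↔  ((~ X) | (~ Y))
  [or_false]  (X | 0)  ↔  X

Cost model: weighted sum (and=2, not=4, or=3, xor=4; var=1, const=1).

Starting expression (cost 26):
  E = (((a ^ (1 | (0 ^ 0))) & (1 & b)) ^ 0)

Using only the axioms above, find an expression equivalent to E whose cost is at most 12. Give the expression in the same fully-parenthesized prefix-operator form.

step 1: xor_false (→) rewrites (0 ^ 0) into 0, now (((a ^ (1 | 0)) & (1 & b)) ^ 0)
step 2: or_false (→) rewrites (1 | 0) into 1, now (((a ^ 1) & (1 & b)) ^ 0)
step 3: xor_false (→) rewrites (((a ^ 1) & (1 & b)) ^ 0) into ((a ^ 1) & (1 & b)), reaching cost 12 (bound 12)

((a ^ 1) & (1 & b))   [cost 12]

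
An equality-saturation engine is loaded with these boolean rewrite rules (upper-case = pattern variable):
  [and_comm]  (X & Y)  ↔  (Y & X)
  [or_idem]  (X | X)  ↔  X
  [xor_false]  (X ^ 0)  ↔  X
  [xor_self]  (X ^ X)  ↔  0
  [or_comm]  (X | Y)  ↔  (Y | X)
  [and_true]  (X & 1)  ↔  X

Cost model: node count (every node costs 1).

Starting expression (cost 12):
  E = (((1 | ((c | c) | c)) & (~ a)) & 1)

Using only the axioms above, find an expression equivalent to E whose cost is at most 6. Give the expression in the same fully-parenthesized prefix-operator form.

((1 | c) & (~ a))   [cost 6]

step 1: or_idem (→) rewrites (c | c) into c, now (((1 | (c | c)) & (~ a)) & 1)
step 2: and_true (→) rewrites (((1 | (c | c)) & (~ a)) & 1) into ((1 | (c | c)) & (~ a))
step 3: or_idem (→) rewrites (c | c) into c, reaching cost 6 (bound 6)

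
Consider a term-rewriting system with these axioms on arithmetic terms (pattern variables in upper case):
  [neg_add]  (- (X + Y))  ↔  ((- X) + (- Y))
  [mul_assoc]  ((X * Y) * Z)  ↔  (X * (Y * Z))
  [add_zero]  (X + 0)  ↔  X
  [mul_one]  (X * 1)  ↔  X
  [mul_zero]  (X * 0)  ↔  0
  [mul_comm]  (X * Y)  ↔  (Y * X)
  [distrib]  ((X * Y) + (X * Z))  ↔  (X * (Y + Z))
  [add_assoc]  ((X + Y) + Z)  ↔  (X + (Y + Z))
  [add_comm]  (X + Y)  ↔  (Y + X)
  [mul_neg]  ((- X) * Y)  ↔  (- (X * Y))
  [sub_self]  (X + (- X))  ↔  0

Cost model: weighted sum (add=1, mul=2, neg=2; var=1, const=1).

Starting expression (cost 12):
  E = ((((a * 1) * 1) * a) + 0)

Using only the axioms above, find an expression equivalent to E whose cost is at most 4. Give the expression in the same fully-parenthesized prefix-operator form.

step 1: mul_one (→) rewrites (a * 1) into a, now (((a * 1) * a) + 0)
step 2: mul_one (→) rewrites (a * 1) into a, now ((a * a) + 0)
step 3: add_zero (→) rewrites ((a * a) + 0) into (a * a), reaching cost 4 (bound 4)

(a * a)   [cost 4]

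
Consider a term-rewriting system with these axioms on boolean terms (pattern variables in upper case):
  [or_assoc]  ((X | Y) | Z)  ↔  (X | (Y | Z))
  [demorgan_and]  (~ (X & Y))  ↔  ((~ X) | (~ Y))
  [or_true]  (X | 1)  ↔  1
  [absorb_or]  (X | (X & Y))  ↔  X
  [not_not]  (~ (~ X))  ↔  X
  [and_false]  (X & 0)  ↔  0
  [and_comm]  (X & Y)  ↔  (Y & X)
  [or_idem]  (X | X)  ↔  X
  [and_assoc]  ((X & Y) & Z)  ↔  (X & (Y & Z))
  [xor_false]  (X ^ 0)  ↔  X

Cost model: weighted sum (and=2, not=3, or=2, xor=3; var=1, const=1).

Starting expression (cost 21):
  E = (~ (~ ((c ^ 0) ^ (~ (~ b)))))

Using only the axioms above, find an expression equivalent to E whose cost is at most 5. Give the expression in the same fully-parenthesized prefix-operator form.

(c ^ b)   [cost 5]

1. [not_not →] (~ (~ b))  →  b;  E = (~ (~ ((c ^ 0) ^ b)))
2. [xor_false →] (c ^ 0)  →  c;  E = (~ (~ (c ^ b)))
3. [not_not →] (~ (~ (c ^ b)))  →  (c ^ b);  cost 5 ≤ 5, done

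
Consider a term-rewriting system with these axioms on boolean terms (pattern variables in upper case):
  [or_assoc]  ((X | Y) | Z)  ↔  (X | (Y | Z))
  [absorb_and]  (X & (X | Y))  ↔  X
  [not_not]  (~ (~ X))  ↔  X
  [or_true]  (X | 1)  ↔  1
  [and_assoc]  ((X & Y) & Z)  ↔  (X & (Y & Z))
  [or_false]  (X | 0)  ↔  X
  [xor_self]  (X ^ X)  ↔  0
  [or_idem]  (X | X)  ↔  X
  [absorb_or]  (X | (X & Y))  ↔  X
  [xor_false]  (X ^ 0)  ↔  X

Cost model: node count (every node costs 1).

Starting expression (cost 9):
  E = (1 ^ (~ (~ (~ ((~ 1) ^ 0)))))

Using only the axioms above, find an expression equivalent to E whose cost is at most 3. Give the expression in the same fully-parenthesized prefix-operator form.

1. [xor_false →] ((~ 1) ^ 0)  →  (~ 1);  E = (1 ^ (~ (~ (~ (~ 1)))))
2. [not_not →] (~ (~ (~ (~ 1))))  →  (~ (~ 1));  E = (1 ^ (~ (~ 1)))
3. [not_not →] (~ (~ 1))  →  1;  cost 3 ≤ 3, done

(1 ^ 1)   [cost 3]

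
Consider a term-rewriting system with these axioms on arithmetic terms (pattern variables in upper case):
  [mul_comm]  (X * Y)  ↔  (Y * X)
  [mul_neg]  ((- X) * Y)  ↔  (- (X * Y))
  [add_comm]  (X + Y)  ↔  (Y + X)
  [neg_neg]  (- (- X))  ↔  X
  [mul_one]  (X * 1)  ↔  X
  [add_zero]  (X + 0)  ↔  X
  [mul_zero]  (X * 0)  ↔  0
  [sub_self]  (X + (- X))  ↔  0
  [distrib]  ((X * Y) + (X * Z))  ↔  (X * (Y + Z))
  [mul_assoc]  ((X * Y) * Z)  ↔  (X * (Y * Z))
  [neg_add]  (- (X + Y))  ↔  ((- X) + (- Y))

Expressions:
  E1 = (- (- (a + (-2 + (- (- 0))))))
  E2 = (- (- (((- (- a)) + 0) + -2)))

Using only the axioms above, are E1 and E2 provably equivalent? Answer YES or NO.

1. [neg_neg →] (- (- 0))  →  0;  E1 = (- (- (a + (-2 + 0))))
2. [add_zero →] (-2 + 0)  →  -2;  E1 = (- (- (a + -2)))
3. [neg_neg →] (- (- (a + -2)))  →  (a + -2)
4. [add_zero ←] a  →  (a + 0);  E1 = ((a + 0) + -2)
5. [neg_neg ←] ((a + 0) + -2)  →  (- (- ((a + 0) + -2)))
6. [neg_neg ←] a  →  (- (- a));  this is E2

YES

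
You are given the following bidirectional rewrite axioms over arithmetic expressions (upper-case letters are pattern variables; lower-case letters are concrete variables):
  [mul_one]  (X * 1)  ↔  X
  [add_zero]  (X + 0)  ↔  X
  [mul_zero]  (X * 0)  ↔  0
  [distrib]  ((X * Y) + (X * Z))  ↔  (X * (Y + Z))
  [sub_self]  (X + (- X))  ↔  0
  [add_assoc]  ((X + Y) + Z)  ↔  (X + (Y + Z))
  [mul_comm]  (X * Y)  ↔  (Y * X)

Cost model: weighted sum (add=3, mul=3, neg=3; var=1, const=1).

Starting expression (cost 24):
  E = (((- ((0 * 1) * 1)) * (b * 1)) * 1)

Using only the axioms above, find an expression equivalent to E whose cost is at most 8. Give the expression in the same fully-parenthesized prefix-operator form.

((- 0) * b)   [cost 8]

(1) ((0 * 1) * 1)  =[mul_one →]=  (0 * 1)    ⊢ (((- (0 * 1)) * (b * 1)) * 1)
(2) (((- (0 * 1)) * (b * 1)) * 1)  =[mul_one →]=  ((- (0 * 1)) * (b * 1))
(3) (0 * 1)  =[mul_one →]=  0    ⊢ ((- 0) * (b * 1))
(4) (b * 1)  =[mul_one →]=  b    ⊢ cost 8, within 8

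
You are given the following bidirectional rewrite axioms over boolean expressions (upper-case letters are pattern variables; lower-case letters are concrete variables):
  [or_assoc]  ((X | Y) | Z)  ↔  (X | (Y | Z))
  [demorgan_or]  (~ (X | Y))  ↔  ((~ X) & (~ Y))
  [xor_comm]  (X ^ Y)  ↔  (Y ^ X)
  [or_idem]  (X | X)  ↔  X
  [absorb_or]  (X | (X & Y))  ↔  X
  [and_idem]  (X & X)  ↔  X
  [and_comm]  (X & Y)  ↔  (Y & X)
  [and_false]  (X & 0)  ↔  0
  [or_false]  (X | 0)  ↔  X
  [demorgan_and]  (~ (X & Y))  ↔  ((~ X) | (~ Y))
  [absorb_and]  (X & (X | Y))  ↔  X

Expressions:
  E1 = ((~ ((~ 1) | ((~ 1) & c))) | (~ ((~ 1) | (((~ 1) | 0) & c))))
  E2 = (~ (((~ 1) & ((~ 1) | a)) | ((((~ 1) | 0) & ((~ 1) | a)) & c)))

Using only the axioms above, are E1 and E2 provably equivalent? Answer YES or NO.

step 1: or_false (→) rewrites ((~ 1) | 0) into (~ 1), now ((~ ((~ 1) | ((~ 1) & c))) | (~ ((~ 1) | ((~ 1) & c))))
step 2: or_idem (→) rewrites ((~ ((~ 1) | ((~ 1) & c))) | (~ ((~ 1) | ((~ 1) & c)))) into (~ ((~ 1) | ((~ 1) & c)))
step 3: absorb_or (→) rewrites ((~ 1) | ((~ 1) & c)) into (~ 1), now (~ (~ 1))
step 4: absorb_and (←) rewrites (~ 1) into ((~ 1) & ((~ 1) | a)), now (~ ((~ 1) & ((~ 1) | a)))
step 5: absorb_or (←) rewrites ((~ 1) & ((~ 1) | a)) into (((~ 1) & ((~ 1) | a)) | (((~ 1) & ((~ 1) | a)) & c)), now (~ (((~ 1) & ((~ 1) | a)) | (((~ 1) & ((~ 1) | a)) & c)))
step 6: or_false (←) rewrites (~ 1) into ((~ 1) | 0), which is E2

YES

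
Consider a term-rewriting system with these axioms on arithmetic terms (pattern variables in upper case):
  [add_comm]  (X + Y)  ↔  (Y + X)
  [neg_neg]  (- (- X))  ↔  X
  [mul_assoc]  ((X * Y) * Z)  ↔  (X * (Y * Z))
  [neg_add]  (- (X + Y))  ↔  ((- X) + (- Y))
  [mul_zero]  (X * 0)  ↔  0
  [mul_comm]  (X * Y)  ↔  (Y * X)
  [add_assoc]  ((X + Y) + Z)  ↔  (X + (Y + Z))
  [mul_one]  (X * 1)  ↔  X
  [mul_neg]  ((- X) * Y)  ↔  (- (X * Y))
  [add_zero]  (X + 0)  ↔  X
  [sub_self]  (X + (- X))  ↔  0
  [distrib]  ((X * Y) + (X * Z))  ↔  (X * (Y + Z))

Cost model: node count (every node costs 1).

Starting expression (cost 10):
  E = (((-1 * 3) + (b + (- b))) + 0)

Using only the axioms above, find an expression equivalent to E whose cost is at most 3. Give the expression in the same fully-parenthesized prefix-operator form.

step 1: add_zero (→) rewrites (((-1 * 3) + (b + (- b))) + 0) into ((-1 * 3) + (b + (- b)))
step 2: sub_self (→) rewrites (b + (- b)) into 0, now ((-1 * 3) + 0)
step 3: add_zero (→) rewrites ((-1 * 3) + 0) into (-1 * 3), reaching cost 3 (bound 3)

(-1 * 3)   [cost 3]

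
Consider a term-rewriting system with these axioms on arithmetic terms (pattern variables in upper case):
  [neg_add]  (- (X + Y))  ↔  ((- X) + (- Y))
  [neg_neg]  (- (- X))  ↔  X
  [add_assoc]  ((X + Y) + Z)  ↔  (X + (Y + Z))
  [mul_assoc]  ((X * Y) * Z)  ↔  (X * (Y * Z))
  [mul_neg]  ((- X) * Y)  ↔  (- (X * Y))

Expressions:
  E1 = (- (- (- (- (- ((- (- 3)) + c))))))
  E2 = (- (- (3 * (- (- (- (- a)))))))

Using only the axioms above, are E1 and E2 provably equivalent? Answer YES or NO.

All listed rules preserve value, hence provable equivalence implies equal values everywhere; look for a separating assignment.
a=0, c=0 gives E1 ↦ -3, E2 ↦ 0; values differ ⇒ not provably equivalent.

NO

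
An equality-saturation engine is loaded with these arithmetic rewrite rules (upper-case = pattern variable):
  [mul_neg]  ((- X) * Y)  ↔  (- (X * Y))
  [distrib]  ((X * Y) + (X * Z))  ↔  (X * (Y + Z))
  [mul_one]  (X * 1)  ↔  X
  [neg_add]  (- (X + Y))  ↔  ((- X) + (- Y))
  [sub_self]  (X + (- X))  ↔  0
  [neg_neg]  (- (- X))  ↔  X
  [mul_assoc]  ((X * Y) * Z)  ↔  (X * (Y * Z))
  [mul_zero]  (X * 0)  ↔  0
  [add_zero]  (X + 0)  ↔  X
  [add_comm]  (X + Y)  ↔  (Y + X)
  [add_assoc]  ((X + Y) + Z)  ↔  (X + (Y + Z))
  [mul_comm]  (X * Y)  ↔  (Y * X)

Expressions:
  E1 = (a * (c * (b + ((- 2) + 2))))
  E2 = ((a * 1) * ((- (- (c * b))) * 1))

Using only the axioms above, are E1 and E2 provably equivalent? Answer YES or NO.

YES

(1) ((- 2) + 2)  =[add_comm →]=  (2 + (- 2))    ⊢ (a * (c * (b + (2 + (- 2)))))
(2) (2 + (- 2))  =[sub_self →]=  0    ⊢ (a * (c * (b + 0)))
(3) (b + 0)  =[add_zero →]=  b    ⊢ (a * (c * b))
(4) (c * b)  =[neg_neg ←]=  (- (- (c * b)))    ⊢ (a * (- (- (c * b))))
(5) (- (- (c * b)))  =[mul_one ←]=  ((- (- (c * b))) * 1)    ⊢ (a * ((- (- (c * b))) * 1))
(6) a  =[mul_one ←]=  (a * 1)    ⊢ E2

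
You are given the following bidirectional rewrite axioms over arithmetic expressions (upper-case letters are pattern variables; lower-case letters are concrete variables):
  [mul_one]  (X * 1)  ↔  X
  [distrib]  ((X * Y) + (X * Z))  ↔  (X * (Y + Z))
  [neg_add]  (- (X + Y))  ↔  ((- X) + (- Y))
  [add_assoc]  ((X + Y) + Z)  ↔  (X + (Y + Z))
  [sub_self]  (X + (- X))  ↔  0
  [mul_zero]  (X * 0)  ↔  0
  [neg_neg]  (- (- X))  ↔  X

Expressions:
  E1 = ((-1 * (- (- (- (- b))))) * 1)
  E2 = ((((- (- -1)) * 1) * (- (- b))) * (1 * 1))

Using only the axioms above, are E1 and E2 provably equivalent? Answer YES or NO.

step 1: neg_neg (→) rewrites (- (- b)) into b, now ((-1 * (- (- b))) * 1)
step 2: mul_one (→) rewrites ((-1 * (- (- b))) * 1) into (-1 * (- (- b)))
step 3: neg_neg (→) rewrites (- (- b)) into b, now (-1 * b)
step 4: mul_one (←) rewrites (-1 * b) into ((-1 * b) * 1)
step 5: mul_one (←) rewrites 1 into (1 * 1), now ((-1 * b) * (1 * 1))
step 6: neg_neg (←) rewrites b into (- (- b)), now ((-1 * (- (- b))) * (1 * 1))
step 7: neg_neg (←) rewrites -1 into (- (- -1)), now (((- (- -1)) * (- (- b))) * (1 * 1))
step 8: mul_one (←) rewrites (- (- -1)) into ((- (- -1)) * 1), which is E2

YES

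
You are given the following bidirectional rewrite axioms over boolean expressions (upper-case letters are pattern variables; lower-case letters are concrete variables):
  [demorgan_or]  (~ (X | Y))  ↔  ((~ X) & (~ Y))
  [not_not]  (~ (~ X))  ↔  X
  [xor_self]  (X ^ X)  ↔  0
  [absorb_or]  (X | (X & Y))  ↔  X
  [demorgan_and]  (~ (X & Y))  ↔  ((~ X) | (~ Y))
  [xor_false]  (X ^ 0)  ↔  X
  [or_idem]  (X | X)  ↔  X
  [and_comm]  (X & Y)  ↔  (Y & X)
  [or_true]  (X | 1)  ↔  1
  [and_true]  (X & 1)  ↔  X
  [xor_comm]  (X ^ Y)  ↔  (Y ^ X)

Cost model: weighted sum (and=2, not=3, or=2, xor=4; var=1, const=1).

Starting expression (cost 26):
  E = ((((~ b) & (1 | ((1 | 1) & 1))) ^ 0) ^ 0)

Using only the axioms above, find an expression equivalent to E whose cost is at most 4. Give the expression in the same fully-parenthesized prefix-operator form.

(1) (((~ b) & (1 | ((1 | 1) & 1))) ^ 0)  =[xor_false →]=  ((~ b) & (1 | ((1 | 1) & 1)))    ⊢ (((~ b) & (1 | ((1 | 1) & 1))) ^ 0)
(2) (1 | 1)  =[or_idem →]=  1    ⊢ (((~ b) & (1 | (1 & 1))) ^ 0)
(3) (1 | (1 & 1))  =[absorb_or →]=  1    ⊢ (((~ b) & 1) ^ 0)
(4) (((~ b) & 1) ^ 0)  =[xor_false →]=  ((~ b) & 1)
(5) ((~ b) & 1)  =[and_true →]=  (~ b)    ⊢ cost 4, within 4

(~ b)   [cost 4]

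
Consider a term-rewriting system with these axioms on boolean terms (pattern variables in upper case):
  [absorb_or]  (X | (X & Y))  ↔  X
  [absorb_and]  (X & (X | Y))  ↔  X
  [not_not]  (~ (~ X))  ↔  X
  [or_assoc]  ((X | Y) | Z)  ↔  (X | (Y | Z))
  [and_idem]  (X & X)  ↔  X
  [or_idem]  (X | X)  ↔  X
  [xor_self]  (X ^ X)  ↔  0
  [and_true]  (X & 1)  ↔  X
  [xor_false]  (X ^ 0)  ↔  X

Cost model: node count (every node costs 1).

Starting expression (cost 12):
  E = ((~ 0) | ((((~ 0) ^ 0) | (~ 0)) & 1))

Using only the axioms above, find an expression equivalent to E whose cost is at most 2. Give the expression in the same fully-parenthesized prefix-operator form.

(~ 0)   [cost 2]

1. [xor_false →] ((~ 0) ^ 0)  →  (~ 0);  E = ((~ 0) | (((~ 0) | (~ 0)) & 1))
2. [or_idem →] ((~ 0) | (~ 0))  →  (~ 0);  E = ((~ 0) | ((~ 0) & 1))
3. [absorb_or →] ((~ 0) | ((~ 0) & 1))  →  (~ 0);  cost 2 ≤ 2, done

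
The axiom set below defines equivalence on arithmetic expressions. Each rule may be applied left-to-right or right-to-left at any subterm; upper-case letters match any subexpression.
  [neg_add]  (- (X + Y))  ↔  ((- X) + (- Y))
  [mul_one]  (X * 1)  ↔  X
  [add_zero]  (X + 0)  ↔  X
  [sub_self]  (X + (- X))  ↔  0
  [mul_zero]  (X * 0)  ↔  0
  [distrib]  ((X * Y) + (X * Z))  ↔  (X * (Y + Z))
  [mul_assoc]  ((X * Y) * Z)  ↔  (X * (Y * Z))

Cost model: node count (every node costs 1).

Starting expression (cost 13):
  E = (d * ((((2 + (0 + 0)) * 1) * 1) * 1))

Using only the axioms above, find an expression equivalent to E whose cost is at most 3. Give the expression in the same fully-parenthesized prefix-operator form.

(d * 2)   [cost 3]

step 1: mul_assoc (→) rewrites (((2 + (0 + 0)) * 1) * 1) into ((2 + (0 + 0)) * (1 * 1)), now (d * (((2 + (0 + 0)) * (1 * 1)) * 1))
step 2: add_zero (→) rewrites (0 + 0) into 0, now (d * (((2 + 0) * (1 * 1)) * 1))
step 3: mul_one (→) rewrites (1 * 1) into 1, now (d * (((2 + 0) * 1) * 1))
step 4: add_zero (→) rewrites (2 + 0) into 2, now (d * ((2 * 1) * 1))
step 5: mul_one (→) rewrites (2 * 1) into 2, now (d * (2 * 1))
step 6: mul_one (→) rewrites (2 * 1) into 2, reaching cost 3 (bound 3)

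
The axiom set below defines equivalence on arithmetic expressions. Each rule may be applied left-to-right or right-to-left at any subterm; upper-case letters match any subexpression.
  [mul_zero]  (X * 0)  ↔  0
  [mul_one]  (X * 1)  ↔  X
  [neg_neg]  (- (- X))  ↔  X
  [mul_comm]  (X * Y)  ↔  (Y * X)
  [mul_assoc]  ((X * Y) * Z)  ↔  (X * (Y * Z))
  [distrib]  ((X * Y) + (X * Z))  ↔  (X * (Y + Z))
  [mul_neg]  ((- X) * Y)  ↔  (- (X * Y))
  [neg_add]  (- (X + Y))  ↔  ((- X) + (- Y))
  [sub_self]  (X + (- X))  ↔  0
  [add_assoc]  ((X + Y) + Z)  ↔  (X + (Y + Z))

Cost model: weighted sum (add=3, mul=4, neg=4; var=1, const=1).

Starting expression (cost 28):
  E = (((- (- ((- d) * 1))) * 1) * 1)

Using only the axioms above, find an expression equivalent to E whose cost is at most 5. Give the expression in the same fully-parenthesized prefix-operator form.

(- d)   [cost 5]

step 1: mul_one (→) rewrites ((- d) * 1) into (- d), now (((- (- (- d))) * 1) * 1)
step 2: mul_one (→) rewrites ((- (- (- d))) * 1) into (- (- (- d))), now ((- (- (- d))) * 1)
step 3: neg_neg (→) rewrites (- (- d)) into d, now ((- d) * 1)
step 4: mul_one (→) rewrites ((- d) * 1) into (- d), reaching cost 5 (bound 5)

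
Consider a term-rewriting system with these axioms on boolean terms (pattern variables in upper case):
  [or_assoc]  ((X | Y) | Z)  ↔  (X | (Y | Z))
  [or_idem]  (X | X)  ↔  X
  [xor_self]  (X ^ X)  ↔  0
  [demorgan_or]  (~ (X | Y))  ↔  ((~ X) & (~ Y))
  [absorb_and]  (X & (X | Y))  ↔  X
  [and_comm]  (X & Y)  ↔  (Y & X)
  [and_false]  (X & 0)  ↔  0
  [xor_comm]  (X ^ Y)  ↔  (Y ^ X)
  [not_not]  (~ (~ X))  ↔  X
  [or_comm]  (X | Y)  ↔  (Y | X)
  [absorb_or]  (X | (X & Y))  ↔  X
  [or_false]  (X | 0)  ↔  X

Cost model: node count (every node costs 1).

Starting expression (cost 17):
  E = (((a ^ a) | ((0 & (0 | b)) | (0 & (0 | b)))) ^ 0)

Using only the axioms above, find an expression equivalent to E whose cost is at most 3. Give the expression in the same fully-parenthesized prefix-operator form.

step 1: or_idem (→) rewrites ((0 & (0 | b)) | (0 & (0 | b))) into (0 & (0 | b)), now (((a ^ a) | (0 & (0 | b))) ^ 0)
step 2: xor_self (→) rewrites (a ^ a) into 0, now ((0 | (0 & (0 | b))) ^ 0)
step 3: absorb_and (→) rewrites (0 & (0 | b)) into 0, now ((0 | 0) ^ 0)
step 4: or_false (→) rewrites (0 | 0) into 0, reaching cost 3 (bound 3)

(0 ^ 0)   [cost 3]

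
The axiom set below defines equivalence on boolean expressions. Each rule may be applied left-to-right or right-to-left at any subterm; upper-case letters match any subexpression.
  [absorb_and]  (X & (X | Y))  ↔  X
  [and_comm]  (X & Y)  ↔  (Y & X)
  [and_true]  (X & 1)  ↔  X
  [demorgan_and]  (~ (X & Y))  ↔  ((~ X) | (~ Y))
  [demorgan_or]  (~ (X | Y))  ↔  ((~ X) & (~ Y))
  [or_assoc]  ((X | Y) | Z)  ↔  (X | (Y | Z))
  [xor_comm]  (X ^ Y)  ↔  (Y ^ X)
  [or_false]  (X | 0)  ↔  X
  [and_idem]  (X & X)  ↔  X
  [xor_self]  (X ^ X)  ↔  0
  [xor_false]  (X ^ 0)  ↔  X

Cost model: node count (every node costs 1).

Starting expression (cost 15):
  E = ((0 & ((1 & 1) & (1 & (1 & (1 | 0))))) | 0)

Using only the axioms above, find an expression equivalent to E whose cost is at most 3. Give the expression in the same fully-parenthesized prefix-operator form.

1. [absorb_and →] (1 & (1 | 0))  →  1;  E = ((0 & ((1 & 1) & (1 & 1))) | 0)
2. [and_idem →] ((1 & 1) & (1 & 1))  →  (1 & 1);  E = ((0 & (1 & 1)) | 0)
3. [and_idem →] (1 & 1)  →  1;  E = ((0 & 1) | 0)
4. [and_true →] (0 & 1)  →  0;  cost 3 ≤ 3, done

(0 | 0)   [cost 3]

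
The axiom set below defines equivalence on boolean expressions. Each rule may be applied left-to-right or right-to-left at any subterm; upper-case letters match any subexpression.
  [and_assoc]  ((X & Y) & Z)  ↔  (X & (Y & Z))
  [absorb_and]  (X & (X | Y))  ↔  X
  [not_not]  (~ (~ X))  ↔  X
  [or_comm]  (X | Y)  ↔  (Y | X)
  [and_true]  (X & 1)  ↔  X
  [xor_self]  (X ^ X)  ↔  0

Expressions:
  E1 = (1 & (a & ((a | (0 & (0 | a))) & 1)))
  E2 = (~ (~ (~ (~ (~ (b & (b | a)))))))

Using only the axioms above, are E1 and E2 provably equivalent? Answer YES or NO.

NO

Every axiom is a valid identity, so a rewrite proof would force E1 and E2 to agree under every assignment.
At a=0, b=0: E1 = 0 but E2 = 1; they differ, so no derivation exists.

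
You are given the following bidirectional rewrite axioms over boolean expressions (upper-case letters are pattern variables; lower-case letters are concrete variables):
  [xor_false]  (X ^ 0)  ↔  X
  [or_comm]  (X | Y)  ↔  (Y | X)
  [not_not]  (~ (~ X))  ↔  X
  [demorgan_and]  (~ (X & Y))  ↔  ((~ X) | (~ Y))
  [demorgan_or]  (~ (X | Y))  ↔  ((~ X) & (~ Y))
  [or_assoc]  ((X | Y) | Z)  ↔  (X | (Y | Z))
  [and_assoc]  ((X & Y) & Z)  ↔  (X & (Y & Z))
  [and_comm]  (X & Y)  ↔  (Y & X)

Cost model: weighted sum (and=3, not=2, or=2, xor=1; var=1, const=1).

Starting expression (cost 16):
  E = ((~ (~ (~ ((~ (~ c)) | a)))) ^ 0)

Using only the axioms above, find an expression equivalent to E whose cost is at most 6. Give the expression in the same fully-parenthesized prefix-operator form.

(1) (~ (~ c))  =[not_not →]=  c    ⊢ ((~ (~ (~ (c | a)))) ^ 0)
(2) ((~ (~ (~ (c | a)))) ^ 0)  =[xor_false →]=  (~ (~ (~ (c | a))))
(3) (~ (~ (c | a)))  =[not_not →]=  (c | a)    ⊢ cost 6, within 6

(~ (c | a))   [cost 6]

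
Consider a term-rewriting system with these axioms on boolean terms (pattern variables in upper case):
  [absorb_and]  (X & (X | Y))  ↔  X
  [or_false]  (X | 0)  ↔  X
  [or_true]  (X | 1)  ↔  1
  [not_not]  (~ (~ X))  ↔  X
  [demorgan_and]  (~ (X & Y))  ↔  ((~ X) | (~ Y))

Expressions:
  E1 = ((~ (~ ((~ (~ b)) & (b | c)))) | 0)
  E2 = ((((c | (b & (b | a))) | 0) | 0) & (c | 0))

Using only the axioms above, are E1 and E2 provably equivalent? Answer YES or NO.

NO

All listed rules preserve value, hence provable equivalence implies equal values everywhere; look for a separating assignment.
a=0, b=0, c=1 gives E1 ↦ 0, E2 ↦ 1; values differ ⇒ not provably equivalent.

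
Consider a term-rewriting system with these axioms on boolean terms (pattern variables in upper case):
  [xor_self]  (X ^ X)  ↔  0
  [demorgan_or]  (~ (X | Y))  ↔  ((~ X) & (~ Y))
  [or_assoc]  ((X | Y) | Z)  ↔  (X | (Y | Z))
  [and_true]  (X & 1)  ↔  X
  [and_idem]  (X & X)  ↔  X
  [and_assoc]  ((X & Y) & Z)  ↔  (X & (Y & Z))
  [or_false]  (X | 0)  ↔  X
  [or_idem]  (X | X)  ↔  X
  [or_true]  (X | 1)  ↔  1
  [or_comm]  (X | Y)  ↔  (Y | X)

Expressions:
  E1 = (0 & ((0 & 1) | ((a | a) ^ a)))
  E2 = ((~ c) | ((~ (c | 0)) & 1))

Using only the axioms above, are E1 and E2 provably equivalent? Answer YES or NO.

NO

All listed rules preserve value, hence provable equivalence implies equal values everywhere; look for a separating assignment.
a=0, c=0 gives E1 ↦ 0, E2 ↦ 1; values differ ⇒ not provably equivalent.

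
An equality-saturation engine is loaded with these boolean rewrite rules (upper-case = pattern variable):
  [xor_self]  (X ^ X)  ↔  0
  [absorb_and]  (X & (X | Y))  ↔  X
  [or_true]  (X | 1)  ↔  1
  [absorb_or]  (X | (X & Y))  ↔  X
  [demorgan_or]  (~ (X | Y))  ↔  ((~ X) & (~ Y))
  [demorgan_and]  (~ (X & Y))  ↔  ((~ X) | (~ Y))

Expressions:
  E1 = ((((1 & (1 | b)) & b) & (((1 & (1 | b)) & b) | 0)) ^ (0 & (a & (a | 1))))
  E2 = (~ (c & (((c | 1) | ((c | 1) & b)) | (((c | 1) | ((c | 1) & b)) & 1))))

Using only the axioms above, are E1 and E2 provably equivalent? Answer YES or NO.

All listed rules preserve value, hence provable equivalence implies equal values everywhere; look for a separating assignment.
a=0, b=0, c=0 gives E1 ↦ 0, E2 ↦ 1; values differ ⇒ not provably equivalent.

NO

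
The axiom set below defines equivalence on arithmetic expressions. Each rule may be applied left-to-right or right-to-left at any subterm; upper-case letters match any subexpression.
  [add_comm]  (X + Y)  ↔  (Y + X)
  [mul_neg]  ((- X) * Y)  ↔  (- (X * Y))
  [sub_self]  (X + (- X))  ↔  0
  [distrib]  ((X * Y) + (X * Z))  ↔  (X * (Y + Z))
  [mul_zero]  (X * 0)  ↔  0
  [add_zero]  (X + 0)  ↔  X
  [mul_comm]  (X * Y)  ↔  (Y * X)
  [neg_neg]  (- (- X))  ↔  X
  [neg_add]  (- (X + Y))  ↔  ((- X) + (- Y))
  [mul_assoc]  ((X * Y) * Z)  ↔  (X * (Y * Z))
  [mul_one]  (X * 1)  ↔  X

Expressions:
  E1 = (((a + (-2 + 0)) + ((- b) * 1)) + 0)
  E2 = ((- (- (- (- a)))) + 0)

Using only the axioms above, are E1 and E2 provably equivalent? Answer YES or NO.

All listed rules preserve value, hence provable equivalence implies equal values everywhere; look for a separating assignment.
a=0, b=0 gives E1 ↦ -2, E2 ↦ 0; values differ ⇒ not provably equivalent.

NO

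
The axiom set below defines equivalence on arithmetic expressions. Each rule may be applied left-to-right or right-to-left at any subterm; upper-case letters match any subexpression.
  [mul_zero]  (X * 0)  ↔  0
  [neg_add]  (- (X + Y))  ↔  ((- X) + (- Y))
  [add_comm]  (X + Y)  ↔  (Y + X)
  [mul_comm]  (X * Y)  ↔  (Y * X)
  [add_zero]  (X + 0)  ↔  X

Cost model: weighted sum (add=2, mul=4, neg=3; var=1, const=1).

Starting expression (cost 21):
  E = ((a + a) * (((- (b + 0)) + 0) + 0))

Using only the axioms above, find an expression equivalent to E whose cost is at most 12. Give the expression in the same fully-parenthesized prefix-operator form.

((a + a) * (- b))   [cost 12]

step 1: add_zero (→) rewrites (b + 0) into b, now ((a + a) * (((- b) + 0) + 0))
step 2: add_zero (→) rewrites (((- b) + 0) + 0) into ((- b) + 0), now ((a + a) * ((- b) + 0))
step 3: add_zero (→) rewrites ((- b) + 0) into (- b), reaching cost 12 (bound 12)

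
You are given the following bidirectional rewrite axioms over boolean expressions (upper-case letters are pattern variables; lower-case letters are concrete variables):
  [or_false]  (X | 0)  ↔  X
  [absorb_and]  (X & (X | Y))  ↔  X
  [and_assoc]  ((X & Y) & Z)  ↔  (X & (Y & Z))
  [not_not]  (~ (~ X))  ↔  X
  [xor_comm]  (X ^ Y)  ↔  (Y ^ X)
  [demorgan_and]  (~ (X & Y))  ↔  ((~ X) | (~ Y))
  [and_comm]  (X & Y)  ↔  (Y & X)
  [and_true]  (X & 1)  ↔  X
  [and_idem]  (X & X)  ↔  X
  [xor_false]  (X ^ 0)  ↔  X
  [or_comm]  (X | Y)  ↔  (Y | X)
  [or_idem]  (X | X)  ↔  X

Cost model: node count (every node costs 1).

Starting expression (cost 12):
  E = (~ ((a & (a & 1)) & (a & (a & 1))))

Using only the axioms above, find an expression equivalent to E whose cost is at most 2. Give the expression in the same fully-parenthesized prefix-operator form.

step 1: and_idem (→) rewrites ((a & (a & 1)) & (a & (a & 1))) into (a & (a & 1)), now (~ (a & (a & 1)))
step 2: and_true (→) rewrites (a & 1) into a, now (~ (a & a))
step 3: and_idem (→) rewrites (a & a) into a, reaching cost 2 (bound 2)

(~ a)   [cost 2]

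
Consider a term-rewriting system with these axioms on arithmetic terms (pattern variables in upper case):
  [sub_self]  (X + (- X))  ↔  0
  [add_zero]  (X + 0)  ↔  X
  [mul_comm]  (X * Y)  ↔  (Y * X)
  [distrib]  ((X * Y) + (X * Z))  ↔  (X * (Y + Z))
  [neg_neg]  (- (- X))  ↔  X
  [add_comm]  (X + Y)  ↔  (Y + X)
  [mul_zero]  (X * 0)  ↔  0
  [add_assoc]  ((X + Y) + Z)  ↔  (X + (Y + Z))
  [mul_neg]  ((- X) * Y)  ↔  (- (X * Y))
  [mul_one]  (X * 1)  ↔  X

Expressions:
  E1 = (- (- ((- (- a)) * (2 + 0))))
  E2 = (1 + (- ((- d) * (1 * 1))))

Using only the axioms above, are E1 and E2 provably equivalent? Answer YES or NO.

The axioms are sound identities: if E1 ↔* E2 then E1 and E2 evaluate identically under any assignment.
Under a=0, d=0: E1 evaluates to 0, E2 to 1. Distinct ⇒ no rewrite sequence connects them.

NO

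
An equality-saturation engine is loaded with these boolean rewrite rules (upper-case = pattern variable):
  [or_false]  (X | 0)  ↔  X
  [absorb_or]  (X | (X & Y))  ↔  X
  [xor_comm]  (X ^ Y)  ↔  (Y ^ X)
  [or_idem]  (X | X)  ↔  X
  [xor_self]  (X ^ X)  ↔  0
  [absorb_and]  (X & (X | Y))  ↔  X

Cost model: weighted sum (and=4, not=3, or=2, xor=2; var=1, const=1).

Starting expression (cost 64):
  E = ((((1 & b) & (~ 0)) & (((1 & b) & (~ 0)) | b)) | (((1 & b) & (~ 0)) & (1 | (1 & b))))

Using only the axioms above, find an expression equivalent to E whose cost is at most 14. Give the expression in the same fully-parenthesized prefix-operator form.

((1 & b) & (~ 0))   [cost 14]

1. [absorb_and →] (((1 & b) & (~ 0)) & (((1 & b) & (~ 0)) | b))  →  ((1 & b) & (~ 0));  E = (((1 & b) & (~ 0)) | (((1 & b) & (~ 0)) & (1 | (1 & b))))
2. [absorb_or →] (1 | (1 & b))  →  1;  E = (((1 & b) & (~ 0)) | (((1 & b) & (~ 0)) & 1))
3. [absorb_or →] (((1 & b) & (~ 0)) | (((1 & b) & (~ 0)) & 1))  →  ((1 & b) & (~ 0));  cost 14 ≤ 14, done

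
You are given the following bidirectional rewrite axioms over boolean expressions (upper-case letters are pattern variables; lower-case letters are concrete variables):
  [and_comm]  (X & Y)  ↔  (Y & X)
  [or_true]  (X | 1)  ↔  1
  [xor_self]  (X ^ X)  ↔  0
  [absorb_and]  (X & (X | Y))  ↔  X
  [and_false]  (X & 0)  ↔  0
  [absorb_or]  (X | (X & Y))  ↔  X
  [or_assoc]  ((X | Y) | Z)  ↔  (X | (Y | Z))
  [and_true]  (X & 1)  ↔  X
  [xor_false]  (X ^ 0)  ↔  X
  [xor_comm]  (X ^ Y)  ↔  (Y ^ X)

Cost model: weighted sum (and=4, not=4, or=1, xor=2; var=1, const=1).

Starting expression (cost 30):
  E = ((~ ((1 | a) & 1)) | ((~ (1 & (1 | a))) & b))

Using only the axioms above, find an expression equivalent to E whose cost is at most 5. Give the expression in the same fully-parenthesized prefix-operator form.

(1) ((1 | a) & 1)  =[and_comm →]=  (1 & (1 | a))    ⊢ ((~ (1 & (1 | a))) | ((~ (1 & (1 | a))) & b))
(2) ((~ (1 & (1 | a))) | ((~ (1 & (1 | a))) & b))  =[absorb_or →]=  (~ (1 & (1 | a)))
(3) (1 & (1 | a))  =[absorb_and →]=  1    ⊢ cost 5, within 5

(~ 1)   [cost 5]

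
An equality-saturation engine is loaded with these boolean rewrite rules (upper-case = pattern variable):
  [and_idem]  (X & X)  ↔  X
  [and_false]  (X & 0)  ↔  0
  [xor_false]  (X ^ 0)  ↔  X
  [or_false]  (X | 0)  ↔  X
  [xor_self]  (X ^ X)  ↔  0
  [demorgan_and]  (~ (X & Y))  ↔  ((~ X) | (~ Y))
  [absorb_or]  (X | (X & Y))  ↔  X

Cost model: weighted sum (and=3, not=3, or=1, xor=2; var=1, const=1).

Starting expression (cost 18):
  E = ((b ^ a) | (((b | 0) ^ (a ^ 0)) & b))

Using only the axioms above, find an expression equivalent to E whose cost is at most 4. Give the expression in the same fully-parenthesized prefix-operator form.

(b ^ a)   [cost 4]

1. [or_false →] (b | 0)  →  b;  E = ((b ^ a) | ((b ^ (a ^ 0)) & b))
2. [xor_false →] (a ^ 0)  →  a;  E = ((b ^ a) | ((b ^ a) & b))
3. [absorb_or →] ((b ^ a) | ((b ^ a) & b))  →  (b ^ a);  cost 4 ≤ 4, done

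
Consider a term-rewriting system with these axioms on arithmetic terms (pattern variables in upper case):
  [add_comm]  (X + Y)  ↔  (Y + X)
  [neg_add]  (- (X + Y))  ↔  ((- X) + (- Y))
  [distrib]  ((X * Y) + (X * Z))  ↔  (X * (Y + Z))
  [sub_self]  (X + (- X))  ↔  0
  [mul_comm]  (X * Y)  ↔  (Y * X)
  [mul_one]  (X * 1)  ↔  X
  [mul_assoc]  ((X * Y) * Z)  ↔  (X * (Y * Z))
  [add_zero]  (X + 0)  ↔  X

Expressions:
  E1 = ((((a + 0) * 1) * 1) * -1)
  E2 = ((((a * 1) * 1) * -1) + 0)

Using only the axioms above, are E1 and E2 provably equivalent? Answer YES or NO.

YES

1. [mul_one →] (((a + 0) * 1) * 1)  →  ((a + 0) * 1);  E1 = (((a + 0) * 1) * -1)
2. [add_zero →] (a + 0)  →  a;  E1 = ((a * 1) * -1)
3. [add_zero ←] ((a * 1) * -1)  →  (((a * 1) * -1) + 0)
4. [mul_one ←] a  →  (a * 1);  this is E2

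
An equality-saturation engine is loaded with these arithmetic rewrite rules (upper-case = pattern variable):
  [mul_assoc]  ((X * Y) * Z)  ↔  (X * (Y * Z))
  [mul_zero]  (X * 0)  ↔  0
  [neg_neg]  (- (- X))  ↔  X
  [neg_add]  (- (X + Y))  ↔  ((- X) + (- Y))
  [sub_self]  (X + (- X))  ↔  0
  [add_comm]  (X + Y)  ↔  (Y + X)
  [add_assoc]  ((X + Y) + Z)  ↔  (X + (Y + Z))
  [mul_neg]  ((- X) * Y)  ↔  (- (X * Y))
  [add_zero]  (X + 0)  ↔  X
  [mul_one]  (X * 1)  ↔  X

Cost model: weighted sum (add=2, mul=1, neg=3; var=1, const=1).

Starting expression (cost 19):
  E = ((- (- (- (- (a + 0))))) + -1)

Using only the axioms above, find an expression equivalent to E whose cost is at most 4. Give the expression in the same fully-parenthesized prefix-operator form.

step 1: neg_neg (→) rewrites (- (- (a + 0))) into (a + 0), now ((- (- (a + 0))) + -1)
step 2: add_zero (→) rewrites (a + 0) into a, now ((- (- a)) + -1)
step 3: neg_neg (→) rewrites (- (- a)) into a, reaching cost 4 (bound 4)

(a + -1)   [cost 4]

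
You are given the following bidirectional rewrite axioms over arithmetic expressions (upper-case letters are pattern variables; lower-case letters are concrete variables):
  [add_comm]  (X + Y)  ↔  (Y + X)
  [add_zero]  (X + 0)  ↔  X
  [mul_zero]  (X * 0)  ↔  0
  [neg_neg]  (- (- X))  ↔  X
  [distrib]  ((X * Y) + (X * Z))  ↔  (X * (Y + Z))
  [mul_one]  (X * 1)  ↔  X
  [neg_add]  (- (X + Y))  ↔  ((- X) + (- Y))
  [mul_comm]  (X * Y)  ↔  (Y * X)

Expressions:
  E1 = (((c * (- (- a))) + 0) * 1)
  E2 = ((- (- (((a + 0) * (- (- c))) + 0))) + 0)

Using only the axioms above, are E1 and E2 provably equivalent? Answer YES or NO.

(1) ((c * (- (- a))) + 0)  =[add_zero →]=  (c * (- (- a)))    ⊢ ((c * (- (- a))) * 1)
(2) (c * (- (- a)))  =[mul_comm →]=  ((- (- a)) * c)    ⊢ (((- (- a)) * c) * 1)
(3) (- (- a))  =[neg_neg →]=  a    ⊢ ((a * c) * 1)
(4) ((a * c) * 1)  =[mul_one →]=  (a * c)
(5) (a * c)  =[add_zero ←]=  ((a * c) + 0)
(6) ((a * c) + 0)  =[add_zero ←]=  (((a * c) + 0) + 0)
(7) c  =[neg_neg ←]=  (- (- c))    ⊢ (((a * (- (- c))) + 0) + 0)
(8) a  =[add_zero ←]=  (a + 0)    ⊢ ((((a + 0) * (- (- c))) + 0) + 0)
(9) (((a + 0) * (- (- c))) + 0)  =[neg_neg ←]=  (- (- (((a + 0) * (- (- c))) + 0)))    ⊢ E2

YES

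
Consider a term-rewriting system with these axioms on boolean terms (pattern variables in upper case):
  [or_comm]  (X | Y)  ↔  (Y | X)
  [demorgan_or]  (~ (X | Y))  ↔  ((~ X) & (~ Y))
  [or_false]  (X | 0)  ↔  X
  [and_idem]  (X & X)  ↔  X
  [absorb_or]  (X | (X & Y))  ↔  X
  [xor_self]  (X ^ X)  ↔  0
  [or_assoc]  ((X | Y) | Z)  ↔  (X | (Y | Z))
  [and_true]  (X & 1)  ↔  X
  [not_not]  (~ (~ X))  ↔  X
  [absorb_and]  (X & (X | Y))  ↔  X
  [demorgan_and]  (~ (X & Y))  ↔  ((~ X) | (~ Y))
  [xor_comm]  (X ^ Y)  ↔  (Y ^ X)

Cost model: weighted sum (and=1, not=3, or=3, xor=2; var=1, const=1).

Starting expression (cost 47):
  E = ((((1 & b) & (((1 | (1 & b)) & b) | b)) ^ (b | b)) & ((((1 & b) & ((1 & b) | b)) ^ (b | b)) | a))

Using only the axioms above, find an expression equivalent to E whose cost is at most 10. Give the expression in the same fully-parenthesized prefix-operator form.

((1 & b) ^ (b | b))   [cost 10]

(1) (1 | (1 & b))  =[absorb_or →]=  1    ⊢ ((((1 & b) & ((1 & b) | b)) ^ (b | b)) & ((((1 & b) & ((1 & b) | b)) ^ (b | b)) | a))
(2) ((((1 & b) & ((1 & b) | b)) ^ (b | b)) & ((((1 & b) & ((1 & b) | b)) ^ (b | b)) | a))  =[absorb_and →]=  (((1 & b) & ((1 & b) | b)) ^ (b | b))
(3) ((1 & b) & ((1 & b) | b))  =[absorb_and →]=  (1 & b)    ⊢ cost 10, within 10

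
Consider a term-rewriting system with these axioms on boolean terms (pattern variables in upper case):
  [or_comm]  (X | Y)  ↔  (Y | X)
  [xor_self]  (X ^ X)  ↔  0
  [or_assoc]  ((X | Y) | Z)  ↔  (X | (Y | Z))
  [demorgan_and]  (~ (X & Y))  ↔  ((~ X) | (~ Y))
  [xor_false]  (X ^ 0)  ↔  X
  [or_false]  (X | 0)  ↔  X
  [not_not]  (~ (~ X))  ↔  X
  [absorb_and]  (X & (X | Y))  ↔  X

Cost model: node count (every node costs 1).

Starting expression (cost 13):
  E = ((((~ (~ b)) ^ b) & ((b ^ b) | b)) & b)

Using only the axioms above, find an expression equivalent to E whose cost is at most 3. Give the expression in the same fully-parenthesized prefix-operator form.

(1) (~ (~ b))  =[not_not →]=  b    ⊢ (((b ^ b) & ((b ^ b) | b)) & b)
(2) ((b ^ b) & ((b ^ b) | b))  =[absorb_and →]=  (b ^ b)    ⊢ ((b ^ b) & b)
(3) (b ^ b)  =[xor_self →]=  0    ⊢ cost 3, within 3

(0 & b)   [cost 3]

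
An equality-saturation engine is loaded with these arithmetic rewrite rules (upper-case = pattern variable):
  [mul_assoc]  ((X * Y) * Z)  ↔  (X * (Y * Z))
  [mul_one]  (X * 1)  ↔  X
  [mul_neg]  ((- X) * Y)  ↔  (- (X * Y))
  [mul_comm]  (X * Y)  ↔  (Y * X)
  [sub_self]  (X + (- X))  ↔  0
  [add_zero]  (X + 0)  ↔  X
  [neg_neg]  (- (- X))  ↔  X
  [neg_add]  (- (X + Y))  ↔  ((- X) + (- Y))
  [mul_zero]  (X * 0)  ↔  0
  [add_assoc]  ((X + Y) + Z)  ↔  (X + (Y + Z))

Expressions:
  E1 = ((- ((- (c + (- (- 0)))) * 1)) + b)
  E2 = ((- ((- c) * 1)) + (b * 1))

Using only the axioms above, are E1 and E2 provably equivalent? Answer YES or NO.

(1) (- (- 0))  =[neg_neg →]=  0    ⊢ ((- ((- (c + 0)) * 1)) + b)
(2) ((- (c + 0)) * 1)  =[mul_one →]=  (- (c + 0))    ⊢ ((- (- (c + 0))) + b)
(3) (c + 0)  =[add_zero →]=  c    ⊢ ((- (- c)) + b)
(4) (- c)  =[mul_one ←]=  ((- c) * 1)    ⊢ ((- ((- c) * 1)) + b)
(5) b  =[mul_one ←]=  (b * 1)    ⊢ E2

YES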